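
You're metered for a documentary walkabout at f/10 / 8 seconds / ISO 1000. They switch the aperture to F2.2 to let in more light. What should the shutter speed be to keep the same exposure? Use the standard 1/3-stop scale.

Aperture: f/10 → f/9 → f/8 → f/7.1 → f/6.3 → f/5.6 → f/5 → f/4.5 → f/4 → f/3.5 → f/3.2 → f/2.8 → f/2.5 → f/2.2 — 4 1/3 stops wider (brighter).
Need 4 1/3 stops darker from the shutter speed: 8 → 6 → 5 → 4 → 3.2 → 2.5 → 2 → 1.6 → 1.3 → 1 → 0.8 → 0.6 → 0.5 → 0.4.

0.4 s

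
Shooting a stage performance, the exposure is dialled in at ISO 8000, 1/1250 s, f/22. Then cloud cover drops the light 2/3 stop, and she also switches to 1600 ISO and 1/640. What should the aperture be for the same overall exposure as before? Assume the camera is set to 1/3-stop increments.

Scene light: 2/3 stop darker.
ISO: 8000 → 6400 → 5000 → 4000 → 3200 → 2500 → 2000 → 1600 — 2 1/3 stops lower (darker).
Shutter speed: 1/1250 → 1/1000 → 1/800 → 1/640 — 1 stop longer (brighter).
Net so far: 2 stops darker. Aperture: f/22 → f/20 → f/18 → f/16 → f/14 → f/13 → f/11.

f/11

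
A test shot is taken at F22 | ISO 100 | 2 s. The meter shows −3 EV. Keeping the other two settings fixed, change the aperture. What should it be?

f/8

Underexposed by 3 stops → need 3 stops brighter.
Aperture: f/22 → f/16 → f/11 → f/8.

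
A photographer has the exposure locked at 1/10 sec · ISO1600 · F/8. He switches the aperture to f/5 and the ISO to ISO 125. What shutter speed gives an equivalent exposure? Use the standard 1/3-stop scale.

Aperture: f/8 → f/7.1 → f/6.3 → f/5.6 → f/5 — 1 1/3 stops larger aperture (brighter).
ISO: 1600 → 1250 → 1000 → 800 → 640 → 500 → 400 → 320 → 250 → 200 → 160 → 125 — 3 2/3 stops dropped (darker).
Net change so far: 2 1/3 stops darker. Offset with the shutter speed: 1/10 → 1/8 → 1/6 → 1/5 → 1/4 → 0.3 → 0.4 → 0.5.

0.5 s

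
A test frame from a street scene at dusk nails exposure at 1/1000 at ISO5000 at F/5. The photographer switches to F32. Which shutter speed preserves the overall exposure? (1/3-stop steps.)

Aperture: f/5 → f/5.6 → f/6.3 → f/7.1 → f/8 → f/9 → f/10 → f/11 → f/13 → f/14 → f/16 → f/18 → f/20 → f/22 → f/25 → f/29 → f/32 — 5 1/3 stops stopped down (darker).
Need 5 1/3 stops brighter from the shutter speed: 1/1000 → 1/800 → 1/640 → 1/500 → 1/400 → 1/320 → 1/250 → 1/200 → 1/160 → 1/125 → 1/100 → 1/80 → 1/60 → 1/50 → 1/40 → 1/30 → 1/25.

1/25s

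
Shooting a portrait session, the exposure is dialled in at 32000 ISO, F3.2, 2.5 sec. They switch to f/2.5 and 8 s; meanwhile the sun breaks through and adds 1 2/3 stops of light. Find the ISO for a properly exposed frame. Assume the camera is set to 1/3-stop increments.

Scene light: 1 2/3 stops brighter.
Aperture: f/3.2 → f/2.8 → f/2.5 — 2/3 stop wider (brighter).
Shutter speed: 2.5 → 3.2 → 4 → 5 → 6 → 8 — 1 2/3 stops longer (brighter).
Net so far: 4 stops brighter. ISO: 32000 → 25600 → 20000 → 16000 → 12800 → 10000 → 8000 → 6400 → 5000 → 4000 → 3200 → 2500 → 2000.

ISO 2000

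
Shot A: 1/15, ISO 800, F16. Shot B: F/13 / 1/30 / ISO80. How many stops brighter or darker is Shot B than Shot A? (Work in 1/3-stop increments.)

3 2/3 stops darker

Aperture: f/16 → f/14 → f/13 — 2/3 stop larger aperture (brighter).
Shutter speed: 1/15 → 1/20 → 1/25 → 1/30 — 1 stop faster (darker).
ISO: 800 → 640 → 500 → 400 → 320 → 250 → 200 → 160 → 125 → 100 → 80 — 3 1/3 stops lower (darker).
Net: +2/3 −1 −3 1/3 = −3 2/3 stops.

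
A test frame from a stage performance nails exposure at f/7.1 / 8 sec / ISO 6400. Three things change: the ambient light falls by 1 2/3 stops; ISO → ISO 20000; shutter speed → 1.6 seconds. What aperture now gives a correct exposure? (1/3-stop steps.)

Scene light: 1 2/3 stops darker.
ISO: 6400 → 8000 → 10000 → 12800 → 16000 → 20000 — 1 2/3 stops higher (brighter).
Shutter speed: 8 → 6 → 5 → 4 → 3.2 → 2.5 → 2 → 1.6 — 2 1/3 stops shorter (darker).
Net so far: 2 1/3 stops darker. Aperture: f/7.1 → f/6.3 → f/5.6 → f/5 → f/4.5 → f/4 → f/3.5 → f/3.2.

f/3.2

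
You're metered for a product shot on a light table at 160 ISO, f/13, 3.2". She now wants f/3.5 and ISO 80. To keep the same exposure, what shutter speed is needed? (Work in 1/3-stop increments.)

Aperture: f/13 → f/11 → f/10 → f/9 → f/8 → f/7.1 → f/6.3 → f/5.6 → f/5 → f/4.5 → f/4 → f/3.5 — 3 2/3 stops wider (brighter).
ISO: 160 → 125 → 100 → 80 — 1 stop dropped (darker).
Net change so far: 2 2/3 stops brighter. Offset with the shutter speed: 3.2 → 2.5 → 2 → 1.6 → 1.3 → 1 → 0.8 → 0.6 → 0.5.

0.5 s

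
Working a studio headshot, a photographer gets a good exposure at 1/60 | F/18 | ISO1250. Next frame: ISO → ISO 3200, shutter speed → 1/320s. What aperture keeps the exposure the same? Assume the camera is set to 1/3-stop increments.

f/13

ISO: 1250 → 1600 → 2000 → 2500 → 3200 — 1 1/3 stops raised (brighter).
Shutter speed: 1/60 → 1/80 → 1/100 → 1/125 → 1/160 → 1/200 → 1/250 → 1/320 — 2 1/3 stops faster (darker).
Net change so far: 1 stop darker. Offset with the aperture: f/18 → f/16 → f/14 → f/13.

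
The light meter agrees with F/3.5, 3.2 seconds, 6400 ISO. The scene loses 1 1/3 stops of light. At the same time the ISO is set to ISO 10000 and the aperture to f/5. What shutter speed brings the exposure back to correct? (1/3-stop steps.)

10 s

Scene light: 1 1/3 stops darker.
ISO: 6400 → 8000 → 10000 — 2/3 stop higher (brighter).
Aperture: f/3.5 → f/4 → f/4.5 → f/5 — 1 stop stopped down (darker).
Net so far: 1 2/3 stops darker. Shutter speed: 3.2 → 4 → 5 → 6 → 8 → 10.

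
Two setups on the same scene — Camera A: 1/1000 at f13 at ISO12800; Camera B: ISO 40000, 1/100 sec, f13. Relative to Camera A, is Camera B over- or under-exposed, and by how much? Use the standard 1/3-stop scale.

5 stops brighter

Aperture: unchanged.
Shutter speed: 1/1000 → 1/800 → 1/640 → 1/500 → 1/400 → 1/320 → 1/250 → 1/200 → 1/160 → 1/125 → 1/100 — 3 1/3 stops longer (brighter).
ISO: 12800 → 16000 → 20000 → 25600 → 32000 → 40000 — 1 2/3 stops raised (brighter).
Net: +3 1/3 +1 2/3 = +5 stops.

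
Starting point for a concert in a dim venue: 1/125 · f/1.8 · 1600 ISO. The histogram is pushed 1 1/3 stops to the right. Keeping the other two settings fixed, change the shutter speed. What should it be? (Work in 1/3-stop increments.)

Overexposed by 1 1/3 stops → need 1 1/3 stops darker.
Shutter speed: 1/125 → 1/160 → 1/200 → 1/250 → 1/320.

1/320s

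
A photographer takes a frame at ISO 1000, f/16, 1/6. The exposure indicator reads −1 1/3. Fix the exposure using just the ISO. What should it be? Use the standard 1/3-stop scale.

ISO 2500

Underexposed by 1 1/3 stops → need 1 1/3 stops brighter.
ISO: 1000 → 1250 → 1600 → 2000 → 2500.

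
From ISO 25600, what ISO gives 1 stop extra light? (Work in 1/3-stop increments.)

ISO: 25600 → 32000 → 40000 → 51200 — 1 stop raised (brighter).

ISO 51200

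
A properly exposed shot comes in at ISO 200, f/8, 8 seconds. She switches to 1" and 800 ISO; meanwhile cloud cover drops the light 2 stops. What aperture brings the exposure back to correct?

Scene light: 2 stops darker.
Shutter speed: 8 → 4 → 2 → 1 — 3 stops faster (darker).
ISO: 200 → 400 → 800 — 2 stops higher (brighter).
Net so far: 3 stops darker. Aperture: f/8 → f/5.6 → f/4 → f/2.8.

f/2.8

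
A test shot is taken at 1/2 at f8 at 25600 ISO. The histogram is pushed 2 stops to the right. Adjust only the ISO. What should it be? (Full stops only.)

Overexposed by 2 stops → need 2 stops darker.
ISO: 25600 → 12800 → 6400.

ISO 6400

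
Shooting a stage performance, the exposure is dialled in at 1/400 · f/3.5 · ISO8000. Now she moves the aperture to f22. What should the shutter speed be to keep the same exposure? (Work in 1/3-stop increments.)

Aperture: f/3.5 → f/4 → f/4.5 → f/5 → f/5.6 → f/6.3 → f/7.1 → f/8 → f/9 → f/10 → f/11 → f/13 → f/14 → f/16 → f/18 → f/20 → f/22 — 5 1/3 stops narrower (darker).
Need 5 1/3 stops brighter from the shutter speed: 1/400 → 1/320 → 1/250 → 1/200 → 1/160 → 1/125 → 1/100 → 1/80 → 1/60 → 1/50 → 1/40 → 1/30 → 1/25 → 1/20 → 1/15 → 1/13 → 1/10.

1/10s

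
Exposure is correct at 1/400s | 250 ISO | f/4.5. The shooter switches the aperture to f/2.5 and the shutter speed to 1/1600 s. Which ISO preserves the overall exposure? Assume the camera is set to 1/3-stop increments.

Aperture: f/4.5 → f/4 → f/3.5 → f/3.2 → f/2.8 → f/2.5 — 1 2/3 stops opened up (brighter).
Shutter speed: 1/400 → 1/500 → 1/640 → 1/800 → 1/1000 → 1/1250 → 1/1600 — 2 stops shorter (darker).
Net change so far: 1/3 stop darker. Offset with the ISO: 250 → 320.

ISO 320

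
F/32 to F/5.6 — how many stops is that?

5 stops

f/32 → f/22 → f/16 → f/11 → f/8 → f/5.6 — count the steps: 5 stops.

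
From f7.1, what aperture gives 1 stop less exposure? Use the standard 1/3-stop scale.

f/10

Aperture: f/7.1 → f/8 → f/9 → f/10 — 1 stop stopped down (darker).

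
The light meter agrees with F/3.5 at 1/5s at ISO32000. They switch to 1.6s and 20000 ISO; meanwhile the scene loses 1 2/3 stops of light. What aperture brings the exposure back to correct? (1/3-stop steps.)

Scene light: 1 2/3 stops darker.
Shutter speed: 1/5 → 1/4 → 0.3 → 0.4 → 0.5 → 0.6 → 0.8 → 1 → 1.3 → 1.6 — 3 stops slower (brighter).
ISO: 32000 → 25600 → 20000 — 2/3 stop dropped (darker).
Net so far: 2/3 stop brighter. Aperture: f/3.5 → f/4 → f/4.5.

f/4.5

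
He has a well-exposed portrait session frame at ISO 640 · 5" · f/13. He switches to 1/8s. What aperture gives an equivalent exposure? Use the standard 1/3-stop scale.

Shutter speed: 5 → 4 → 3.2 → 2.5 → 2 → 1.6 → 1.3 → 1 → 0.8 → 0.6 → 0.5 → 0.4 → 0.3 → 1/4 → 1/5 → 1/6 → 1/8 — 5 1/3 stops faster (darker).
Need 5 1/3 stops brighter from the aperture: f/13 → f/11 → f/10 → f/9 → f/8 → f/7.1 → f/6.3 → f/5.6 → f/5 → f/4.5 → f/4 → f/3.5 → f/3.2 → f/2.8 → f/2.5 → f/2.2 → f/2.

f/2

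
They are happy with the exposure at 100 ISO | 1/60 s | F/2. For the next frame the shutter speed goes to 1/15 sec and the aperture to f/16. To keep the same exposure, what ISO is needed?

Shutter speed: 1/60 → 1/30 → 1/15 — 2 stops longer (brighter).
Aperture: f/2 → f/2.8 → f/4 → f/5.6 → f/8 → f/11 → f/16 — 6 stops narrower (darker).
Net change so far: 4 stops darker. Offset with the ISO: 100 → 200 → 400 → 800 → 1600.

ISO 1600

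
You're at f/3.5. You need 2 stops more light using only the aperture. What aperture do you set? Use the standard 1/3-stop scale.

f/1.8

Aperture: f/3.5 → f/3.2 → f/2.8 → f/2.5 → f/2.2 → f/2 → f/1.8 — 2 stops larger aperture (brighter).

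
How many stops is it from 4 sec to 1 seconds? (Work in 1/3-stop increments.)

4 → 3.2 → 2.5 → 2 → 1.6 → 1.3 → 1 — count the steps: 6 third-stops = 2 stops.

2 stops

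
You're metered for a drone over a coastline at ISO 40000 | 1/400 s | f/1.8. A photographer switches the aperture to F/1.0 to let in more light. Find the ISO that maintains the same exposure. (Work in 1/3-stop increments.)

Aperture: f/1.8 → f/1.6 → f/1.4 → f/1.2 → f/1.1 → f/1.0 — 1 2/3 stops wider (brighter).
Need 1 2/3 stops darker from the ISO: 40000 → 32000 → 25600 → 20000 → 16000 → 12800.

ISO 12800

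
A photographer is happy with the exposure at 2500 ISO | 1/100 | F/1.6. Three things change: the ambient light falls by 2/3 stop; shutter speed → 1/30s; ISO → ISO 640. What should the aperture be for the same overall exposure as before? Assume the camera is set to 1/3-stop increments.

f/1.1

Scene light: 2/3 stop darker.
Shutter speed: 1/100 → 1/80 → 1/60 → 1/50 → 1/40 → 1/30 — 1 2/3 stops longer (brighter).
ISO: 2500 → 2000 → 1600 → 1250 → 1000 → 800 → 640 — 2 stops lower (darker).
Net so far: 1 stop darker. Aperture: f/1.6 → f/1.4 → f/1.2 → f/1.1.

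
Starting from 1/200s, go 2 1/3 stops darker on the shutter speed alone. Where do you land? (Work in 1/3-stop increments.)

1/1000s

Shutter speed: 1/200 → 1/250 → 1/320 → 1/400 → 1/500 → 1/640 → 1/800 → 1/1000 — 2 1/3 stops shorter (darker).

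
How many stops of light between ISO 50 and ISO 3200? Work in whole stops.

50 → 100 → 200 → 400 → 800 → 1600 → 3200 — count the steps: 6 stops.

6 stops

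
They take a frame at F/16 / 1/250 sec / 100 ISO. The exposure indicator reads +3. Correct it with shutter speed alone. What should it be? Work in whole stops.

Overexposed by 3 stops → need 3 stops darker.
Shutter speed: 1/250 → 1/500 → 1/1000 → 1/2000.

1/2000s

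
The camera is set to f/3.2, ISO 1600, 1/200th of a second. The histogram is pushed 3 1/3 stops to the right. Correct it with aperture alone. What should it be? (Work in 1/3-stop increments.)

f/10

Overexposed by 3 1/3 stops → need 3 1/3 stops darker.
Aperture: f/3.2 → f/3.5 → f/4 → f/4.5 → f/5 → f/5.6 → f/6.3 → f/7.1 → f/8 → f/9 → f/10.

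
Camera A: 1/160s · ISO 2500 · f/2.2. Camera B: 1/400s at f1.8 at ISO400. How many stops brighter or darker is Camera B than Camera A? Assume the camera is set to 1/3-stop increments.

3 1/3 stops darker

Aperture: f/2.2 → f/2 → f/1.8 — 2/3 stop larger aperture (brighter).
Shutter speed: 1/160 → 1/200 → 1/250 → 1/320 → 1/400 — 1 1/3 stops shorter (darker).
ISO: 2500 → 2000 → 1600 → 1250 → 1000 → 800 → 640 → 500 → 400 — 2 2/3 stops dropped (darker).
Net: +2/3 −1 1/3 −2 2/3 = −3 1/3 stops.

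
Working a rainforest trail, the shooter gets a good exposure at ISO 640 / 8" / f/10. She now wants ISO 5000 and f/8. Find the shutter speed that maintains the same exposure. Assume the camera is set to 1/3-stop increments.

0.6 s

ISO: 640 → 800 → 1000 → 1250 → 1600 → 2000 → 2500 → 3200 → 4000 → 5000 — 3 stops raised (brighter).
Aperture: f/10 → f/9 → f/8 — 2/3 stop opened up (brighter).
Net change so far: 3 2/3 stops brighter. Offset with the shutter speed: 8 → 6 → 5 → 4 → 3.2 → 2.5 → 2 → 1.6 → 1.3 → 1 → 0.8 → 0.6.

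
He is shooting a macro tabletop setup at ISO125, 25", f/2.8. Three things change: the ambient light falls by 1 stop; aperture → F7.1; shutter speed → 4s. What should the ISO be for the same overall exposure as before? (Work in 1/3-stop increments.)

Scene light: 1 stop darker.
Aperture: f/2.8 → f/3.2 → f/3.5 → f/4 → f/4.5 → f/5 → f/5.6 → f/6.3 → f/7.1 — 2 2/3 stops smaller aperture (darker).
Shutter speed: 25 → 20 → 15 → 13 → 10 → 8 → 6 → 5 → 4 — 2 2/3 stops faster (darker).
Net so far: 6 1/3 stops darker. ISO: 125 → 160 → 200 → 250 → 320 → 400 → 500 → 640 → 800 → 1000 → 1250 → 1600 → 2000 → 2500 → 3200 → 4000 → 5000 → 6400 → 8000 → 10000.

ISO 10000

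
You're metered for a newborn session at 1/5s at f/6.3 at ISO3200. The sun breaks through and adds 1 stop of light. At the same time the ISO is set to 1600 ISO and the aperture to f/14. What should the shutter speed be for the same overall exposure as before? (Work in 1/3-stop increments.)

1 s

Scene light: 1 stop brighter.
ISO: 3200 → 2500 → 2000 → 1600 — 1 stop lower (darker).
Aperture: f/6.3 → f/7.1 → f/8 → f/9 → f/10 → f/11 → f/13 → f/14 — 2 1/3 stops smaller aperture (darker).
Net so far: 2 1/3 stops darker. Shutter speed: 1/5 → 1/4 → 0.3 → 0.4 → 0.5 → 0.6 → 0.8 → 1.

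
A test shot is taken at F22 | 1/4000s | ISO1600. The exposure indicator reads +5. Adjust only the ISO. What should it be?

ISO 50

Overexposed by 5 stops → need 5 stops darker.
ISO: 1600 → 800 → 400 → 200 → 100 → 50.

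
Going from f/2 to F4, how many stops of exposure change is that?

f/2 → f/2.8 → f/4 — count the steps: 2 stops.

2 stops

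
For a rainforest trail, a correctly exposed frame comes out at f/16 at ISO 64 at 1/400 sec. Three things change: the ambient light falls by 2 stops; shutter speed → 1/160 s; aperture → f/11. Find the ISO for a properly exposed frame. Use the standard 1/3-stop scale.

ISO 50

Scene light: 2 stops darker.
Shutter speed: 1/400 → 1/320 → 1/250 → 1/200 → 1/160 — 1 1/3 stops longer (brighter).
Aperture: f/16 → f/14 → f/13 → f/11 — 1 stop wider (brighter).
Net so far: 1/3 stop brighter. ISO: 64 → 50.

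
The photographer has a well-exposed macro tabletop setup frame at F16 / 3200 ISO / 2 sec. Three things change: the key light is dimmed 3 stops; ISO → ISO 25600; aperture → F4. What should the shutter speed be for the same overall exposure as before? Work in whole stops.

1/8s

Scene light: 3 stops darker.
ISO: 3200 → 6400 → 12800 → 25600 — 3 stops higher (brighter).
Aperture: f/16 → f/11 → f/8 → f/5.6 → f/4 — 4 stops opened up (brighter).
Net so far: 4 stops brighter. Shutter speed: 2 → 1 → 1/2 → 1/4 → 1/8.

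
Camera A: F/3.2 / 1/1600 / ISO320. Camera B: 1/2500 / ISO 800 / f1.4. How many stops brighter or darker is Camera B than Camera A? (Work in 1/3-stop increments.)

Aperture: f/3.2 → f/2.8 → f/2.5 → f/2.2 → f/2 → f/1.8 → f/1.6 → f/1.4 — 2 1/3 stops wider (brighter).
Shutter speed: 1/1600 → 1/2000 → 1/2500 — 2/3 stop faster (darker).
ISO: 320 → 400 → 500 → 640 → 800 — 1 1/3 stops higher (brighter).
Net: +2 1/3 −2/3 +1 1/3 = +3 stops.

3 stops brighter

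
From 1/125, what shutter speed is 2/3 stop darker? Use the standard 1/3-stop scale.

1/200s

Shutter speed: 1/125 → 1/160 → 1/200 — 2/3 stop shorter (darker).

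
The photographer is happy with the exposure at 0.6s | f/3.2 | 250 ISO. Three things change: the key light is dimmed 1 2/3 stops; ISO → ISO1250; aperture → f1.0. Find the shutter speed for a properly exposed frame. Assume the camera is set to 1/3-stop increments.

1/25s

Scene light: 1 2/3 stops darker.
ISO: 250 → 320 → 400 → 500 → 640 → 800 → 1000 → 1250 — 2 1/3 stops raised (brighter).
Aperture: f/3.2 → f/2.8 → f/2.5 → f/2.2 → f/2 → f/1.8 → f/1.6 → f/1.4 → f/1.2 → f/1.1 → f/1.0 — 3 1/3 stops larger aperture (brighter).
Net so far: 4 stops brighter. Shutter speed: 0.6 → 0.5 → 0.4 → 0.3 → 1/4 → 1/5 → 1/6 → 1/8 → 1/10 → 1/13 → 1/15 → 1/20 → 1/25.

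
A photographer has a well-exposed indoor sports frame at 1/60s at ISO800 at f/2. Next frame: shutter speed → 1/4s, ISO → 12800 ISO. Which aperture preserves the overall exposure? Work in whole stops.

f/32

Shutter speed: 1/60 → 1/30 → 1/15 → 1/8 → 1/4 — 4 stops longer (brighter).
ISO: 800 → 1600 → 3200 → 6400 → 12800 — 4 stops raised (brighter).
Net change so far: 8 stops brighter. Offset with the aperture: f/2 → f/2.8 → f/4 → f/5.6 → f/8 → f/11 → f/16 → f/22 → f/32.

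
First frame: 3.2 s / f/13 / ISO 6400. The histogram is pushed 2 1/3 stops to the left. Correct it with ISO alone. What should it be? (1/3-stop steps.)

Underexposed by 2 1/3 stops → need 2 1/3 stops brighter.
ISO: 6400 → 8000 → 10000 → 12800 → 16000 → 20000 → 25600 → 32000.

ISO 32000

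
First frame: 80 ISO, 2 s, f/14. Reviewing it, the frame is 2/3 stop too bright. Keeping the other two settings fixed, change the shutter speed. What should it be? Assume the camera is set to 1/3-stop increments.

1.3 s

Overexposed by 2/3 stop → need 2/3 stop darker.
Shutter speed: 2 → 1.6 → 1.3.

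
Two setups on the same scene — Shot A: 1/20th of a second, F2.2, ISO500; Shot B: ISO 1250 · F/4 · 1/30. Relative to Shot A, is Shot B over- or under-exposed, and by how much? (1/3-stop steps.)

1 stop darker

Aperture: f/2.2 → f/2.5 → f/2.8 → f/3.2 → f/3.5 → f/4 — 1 2/3 stops narrower (darker).
Shutter speed: 1/20 → 1/25 → 1/30 — 2/3 stop faster (darker).
ISO: 500 → 640 → 800 → 1000 → 1250 — 1 1/3 stops higher (brighter).
Net: −1 2/3 −2/3 +1 1/3 = −1 stop.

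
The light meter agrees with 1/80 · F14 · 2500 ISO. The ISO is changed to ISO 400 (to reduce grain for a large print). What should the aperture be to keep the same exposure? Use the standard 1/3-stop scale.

ISO: 2500 → 2000 → 1600 → 1250 → 1000 → 800 → 640 → 500 → 400 — 2 2/3 stops dropped (darker).
Need 2 2/3 stops brighter from the aperture: f/14 → f/13 → f/11 → f/10 → f/9 → f/8 → f/7.1 → f/6.3 → f/5.6.

f/5.6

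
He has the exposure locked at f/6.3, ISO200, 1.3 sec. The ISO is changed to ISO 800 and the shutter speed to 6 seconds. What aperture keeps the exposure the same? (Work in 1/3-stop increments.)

ISO: 200 → 250 → 320 → 400 → 500 → 640 → 800 — 2 stops higher (brighter).
Shutter speed: 1.3 → 1.6 → 2 → 2.5 → 3.2 → 4 → 5 → 6 — 2 1/3 stops longer (brighter).
Net change so far: 4 1/3 stops brighter. Offset with the aperture: f/6.3 → f/7.1 → f/8 → f/9 → f/10 → f/11 → f/13 → f/14 → f/16 → f/18 → f/20 → f/22 → f/25 → f/29.

f/29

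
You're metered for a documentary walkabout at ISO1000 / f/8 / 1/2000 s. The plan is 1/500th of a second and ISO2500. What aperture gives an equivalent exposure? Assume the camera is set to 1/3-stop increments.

Shutter speed: 1/2000 → 1/1600 → 1/1250 → 1/1000 → 1/800 → 1/640 → 1/500 — 2 stops slower (brighter).
ISO: 1000 → 1250 → 1600 → 2000 → 2500 — 1 1/3 stops raised (brighter).
Net change so far: 3 1/3 stops brighter. Offset with the aperture: f/8 → f/9 → f/10 → f/11 → f/13 → f/14 → f/16 → f/18 → f/20 → f/22 → f/25.

f/25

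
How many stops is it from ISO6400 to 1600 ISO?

6400 → 3200 → 1600 — count the steps: 2 stops.

2 stops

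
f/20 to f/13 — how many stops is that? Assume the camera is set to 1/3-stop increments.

1 1/3 stops

f/20 → f/18 → f/16 → f/14 → f/13 — count the steps: 4 third-stops = 1 1/3 stops.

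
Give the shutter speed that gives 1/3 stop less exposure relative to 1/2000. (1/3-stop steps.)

Shutter speed: 1/2000 → 1/2500 — 1/3 stop shorter (darker).

1/2500s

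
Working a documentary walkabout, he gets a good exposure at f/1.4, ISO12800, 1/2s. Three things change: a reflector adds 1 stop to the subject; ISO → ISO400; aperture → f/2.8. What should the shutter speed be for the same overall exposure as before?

30 s

Scene light: 1 stop brighter.
ISO: 12800 → 6400 → 3200 → 1600 → 800 → 400 — 5 stops dropped (darker).
Aperture: f/1.4 → f/2 → f/2.8 — 2 stops smaller aperture (darker).
Net so far: 6 stops darker. Shutter speed: 1/2 → 1 → 2 → 4 → 8 → 15 → 30.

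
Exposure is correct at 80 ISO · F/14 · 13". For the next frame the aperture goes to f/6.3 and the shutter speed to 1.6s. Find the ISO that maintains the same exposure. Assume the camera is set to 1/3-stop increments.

Aperture: f/14 → f/13 → f/11 → f/10 → f/9 → f/8 → f/7.1 → f/6.3 — 2 1/3 stops opened up (brighter).
Shutter speed: 13 → 10 → 8 → 6 → 5 → 4 → 3.2 → 2.5 → 2 → 1.6 — 3 stops shorter (darker).
Net change so far: 2/3 stop darker. Offset with the ISO: 80 → 100 → 125.

ISO 125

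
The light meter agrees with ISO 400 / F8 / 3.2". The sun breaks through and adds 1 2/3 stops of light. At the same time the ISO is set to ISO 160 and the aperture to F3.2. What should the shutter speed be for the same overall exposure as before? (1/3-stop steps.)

0.4 s

Scene light: 1 2/3 stops brighter.
ISO: 400 → 320 → 250 → 200 → 160 — 1 1/3 stops dropped (darker).
Aperture: f/8 → f/7.1 → f/6.3 → f/5.6 → f/5 → f/4.5 → f/4 → f/3.5 → f/3.2 — 2 2/3 stops wider (brighter).
Net so far: 3 stops brighter. Shutter speed: 3.2 → 2.5 → 2 → 1.6 → 1.3 → 1 → 0.8 → 0.6 → 0.5 → 0.4.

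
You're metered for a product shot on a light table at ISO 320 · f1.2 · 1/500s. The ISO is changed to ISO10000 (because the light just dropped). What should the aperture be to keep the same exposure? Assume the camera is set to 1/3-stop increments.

f/7.1

ISO: 320 → 400 → 500 → 640 → 800 → 1000 → 1250 → 1600 → 2000 → 2500 → 3200 → 4000 → 5000 → 6400 → 8000 → 10000 — 5 stops raised (brighter).
Need 5 stops darker from the aperture: f/1.2 → f/1.4 → f/1.6 → f/1.8 → f/2 → f/2.2 → f/2.5 → f/2.8 → f/3.2 → f/3.5 → f/4 → f/4.5 → f/5 → f/5.6 → f/6.3 → f/7.1.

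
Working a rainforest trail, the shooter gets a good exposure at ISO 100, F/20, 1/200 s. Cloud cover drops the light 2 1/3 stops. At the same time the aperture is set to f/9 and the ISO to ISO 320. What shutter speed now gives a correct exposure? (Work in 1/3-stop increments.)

1/640s

Scene light: 2 1/3 stops darker.
Aperture: f/20 → f/18 → f/16 → f/14 → f/13 → f/11 → f/10 → f/9 — 2 1/3 stops wider (brighter).
ISO: 100 → 125 → 160 → 200 → 250 → 320 — 1 2/3 stops higher (brighter).
Net so far: 1 2/3 stops brighter. Shutter speed: 1/200 → 1/250 → 1/320 → 1/400 → 1/500 → 1/640.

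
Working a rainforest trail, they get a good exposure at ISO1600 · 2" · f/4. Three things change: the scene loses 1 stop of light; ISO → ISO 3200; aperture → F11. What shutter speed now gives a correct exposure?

15 s

Scene light: 1 stop darker.
ISO: 1600 → 3200 — 1 stop raised (brighter).
Aperture: f/4 → f/5.6 → f/8 → f/11 — 3 stops stopped down (darker).
Net so far: 3 stops darker. Shutter speed: 2 → 4 → 8 → 15.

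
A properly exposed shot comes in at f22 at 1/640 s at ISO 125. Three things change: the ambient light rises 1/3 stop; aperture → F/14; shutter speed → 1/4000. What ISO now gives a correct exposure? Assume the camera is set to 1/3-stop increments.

ISO 250

Scene light: 1/3 stop brighter.
Aperture: f/22 → f/20 → f/18 → f/16 → f/14 — 1 1/3 stops wider (brighter).
Shutter speed: 1/640 → 1/800 → 1/1000 → 1/1250 → 1/1600 → 1/2000 → 1/2500 → 1/3200 → 1/4000 — 2 2/3 stops shorter (darker).
Net so far: 1 stop darker. ISO: 125 → 160 → 200 → 250.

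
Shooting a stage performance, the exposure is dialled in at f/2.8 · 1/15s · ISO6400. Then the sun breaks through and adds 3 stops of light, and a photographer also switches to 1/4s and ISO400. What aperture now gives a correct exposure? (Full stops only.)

Scene light: 3 stops brighter.
Shutter speed: 1/15 → 1/8 → 1/4 — 2 stops longer (brighter).
ISO: 6400 → 3200 → 1600 → 800 → 400 — 4 stops lower (darker).
Net so far: 1 stop brighter. Aperture: f/2.8 → f/4.

f/4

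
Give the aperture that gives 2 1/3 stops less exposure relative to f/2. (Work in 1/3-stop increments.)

Aperture: f/2 → f/2.2 → f/2.5 → f/2.8 → f/3.2 → f/3.5 → f/4 → f/4.5 — 2 1/3 stops stopped down (darker).

f/4.5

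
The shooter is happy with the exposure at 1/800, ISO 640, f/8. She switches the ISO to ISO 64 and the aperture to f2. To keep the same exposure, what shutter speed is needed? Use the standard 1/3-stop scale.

ISO: 640 → 500 → 400 → 320 → 250 → 200 → 160 → 125 → 100 → 80 → 64 — 3 1/3 stops dropped (darker).
Aperture: f/8 → f/7.1 → f/6.3 → f/5.6 → f/5 → f/4.5 → f/4 → f/3.5 → f/3.2 → f/2.8 → f/2.5 → f/2.2 → f/2 — 4 stops wider (brighter).
Net change so far: 2/3 stop brighter. Offset with the shutter speed: 1/800 → 1/1000 → 1/1250.

1/1250s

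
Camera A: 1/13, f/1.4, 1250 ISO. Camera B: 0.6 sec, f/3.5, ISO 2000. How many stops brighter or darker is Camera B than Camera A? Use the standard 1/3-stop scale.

1 stop brighter

Aperture: f/1.4 → f/1.6 → f/1.8 → f/2 → f/2.2 → f/2.5 → f/2.8 → f/3.2 → f/3.5 — 2 2/3 stops smaller aperture (darker).
Shutter speed: 1/13 → 1/10 → 1/8 → 1/6 → 1/5 → 1/4 → 0.3 → 0.4 → 0.5 → 0.6 — 3 stops slower (brighter).
ISO: 1250 → 1600 → 2000 — 2/3 stop raised (brighter).
Net: −2 2/3 +3 +2/3 = +1 stop.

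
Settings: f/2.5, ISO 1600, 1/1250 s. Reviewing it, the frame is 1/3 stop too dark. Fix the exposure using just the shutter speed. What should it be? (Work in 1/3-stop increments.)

Underexposed by 1/3 stop → need 1/3 stop brighter.
Shutter speed: 1/1250 → 1/1000.

1/1000s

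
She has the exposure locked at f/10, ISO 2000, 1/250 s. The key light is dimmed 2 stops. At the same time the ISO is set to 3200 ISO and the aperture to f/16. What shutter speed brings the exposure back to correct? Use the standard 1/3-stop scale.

1/40s

Scene light: 2 stops darker.
ISO: 2000 → 2500 → 3200 — 2/3 stop higher (brighter).
Aperture: f/10 → f/11 → f/13 → f/14 → f/16 — 1 1/3 stops smaller aperture (darker).
Net so far: 2 2/3 stops darker. Shutter speed: 1/250 → 1/200 → 1/160 → 1/125 → 1/100 → 1/80 → 1/60 → 1/50 → 1/40.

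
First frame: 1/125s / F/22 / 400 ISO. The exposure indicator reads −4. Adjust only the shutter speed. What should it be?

Underexposed by 4 stops → need 4 stops brighter.
Shutter speed: 1/125 → 1/60 → 1/30 → 1/15 → 1/8.

1/8s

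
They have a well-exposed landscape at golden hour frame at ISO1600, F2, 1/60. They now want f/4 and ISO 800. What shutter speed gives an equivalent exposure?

1/8s

Aperture: f/2 → f/2.8 → f/4 — 2 stops stopped down (darker).
ISO: 1600 → 800 — 1 stop lower (darker).
Net change so far: 3 stops darker. Offset with the shutter speed: 1/60 → 1/30 → 1/15 → 1/8.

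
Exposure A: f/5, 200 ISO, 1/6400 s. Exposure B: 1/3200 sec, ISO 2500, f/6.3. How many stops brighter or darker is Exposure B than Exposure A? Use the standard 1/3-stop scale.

Aperture: f/5 → f/5.6 → f/6.3 — 2/3 stop narrower (darker).
Shutter speed: 1/6400 → 1/5000 → 1/4000 → 1/3200 — 1 stop slower (brighter).
ISO: 200 → 250 → 320 → 400 → 500 → 640 → 800 → 1000 → 1250 → 1600 → 2000 → 2500 — 3 2/3 stops raised (brighter).
Net: −2/3 +1 +3 2/3 = +4 stops.

4 stops brighter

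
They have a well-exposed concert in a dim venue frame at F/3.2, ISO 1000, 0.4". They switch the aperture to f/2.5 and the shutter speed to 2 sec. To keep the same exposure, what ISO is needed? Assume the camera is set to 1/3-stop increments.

ISO 125

Aperture: f/3.2 → f/2.8 → f/2.5 — 2/3 stop opened up (brighter).
Shutter speed: 0.4 → 0.5 → 0.6 → 0.8 → 1 → 1.3 → 1.6 → 2 — 2 1/3 stops slower (brighter).
Net change so far: 3 stops brighter. Offset with the ISO: 1000 → 800 → 640 → 500 → 400 → 320 → 250 → 200 → 160 → 125.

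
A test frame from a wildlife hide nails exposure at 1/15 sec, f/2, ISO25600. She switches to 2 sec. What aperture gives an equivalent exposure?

Shutter speed: 1/15 → 1/8 → 1/4 → 1/2 → 1 → 2 — 5 stops longer (brighter).
Need 5 stops darker from the aperture: f/2 → f/2.8 → f/4 → f/5.6 → f/8 → f/11.

f/11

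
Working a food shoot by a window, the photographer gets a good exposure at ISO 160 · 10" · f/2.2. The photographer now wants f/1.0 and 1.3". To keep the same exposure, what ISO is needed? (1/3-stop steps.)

Aperture: f/2.2 → f/2 → f/1.8 → f/1.6 → f/1.4 → f/1.2 → f/1.1 → f/1.0 — 2 1/3 stops opened up (brighter).
Shutter speed: 10 → 8 → 6 → 5 → 4 → 3.2 → 2.5 → 2 → 1.6 → 1.3 — 3 stops faster (darker).
Net change so far: 2/3 stop darker. Offset with the ISO: 160 → 200 → 250.

ISO 250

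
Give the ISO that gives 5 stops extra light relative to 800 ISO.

ISO 25600

ISO: 800 → 1600 → 3200 → 6400 → 12800 → 25600 — 5 stops higher (brighter).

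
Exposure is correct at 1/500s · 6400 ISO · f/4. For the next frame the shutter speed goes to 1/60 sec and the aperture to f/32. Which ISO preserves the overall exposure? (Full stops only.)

ISO 51200

Shutter speed: 1/500 → 1/250 → 1/125 → 1/60 — 3 stops longer (brighter).
Aperture: f/4 → f/5.6 → f/8 → f/11 → f/16 → f/22 → f/32 — 6 stops stopped down (darker).
Net change so far: 3 stops darker. Offset with the ISO: 6400 → 12800 → 25600 → 51200.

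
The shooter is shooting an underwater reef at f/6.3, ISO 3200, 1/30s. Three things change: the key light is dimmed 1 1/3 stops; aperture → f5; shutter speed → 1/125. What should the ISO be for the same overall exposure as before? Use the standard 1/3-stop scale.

Scene light: 1 1/3 stops darker.
Aperture: f/6.3 → f/5.6 → f/5 — 2/3 stop larger aperture (brighter).
Shutter speed: 1/30 → 1/40 → 1/50 → 1/60 → 1/80 → 1/100 → 1/125 — 2 stops shorter (darker).
Net so far: 2 2/3 stops darker. ISO: 3200 → 4000 → 5000 → 6400 → 8000 → 10000 → 12800 → 16000 → 20000.

ISO 20000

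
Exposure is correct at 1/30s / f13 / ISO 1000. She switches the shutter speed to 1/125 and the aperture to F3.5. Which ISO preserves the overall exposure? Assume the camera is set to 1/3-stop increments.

ISO 320

Shutter speed: 1/30 → 1/40 → 1/50 → 1/60 → 1/80 → 1/100 → 1/125 — 2 stops shorter (darker).
Aperture: f/13 → f/11 → f/10 → f/9 → f/8 → f/7.1 → f/6.3 → f/5.6 → f/5 → f/4.5 → f/4 → f/3.5 — 3 2/3 stops opened up (brighter).
Net change so far: 1 2/3 stops brighter. Offset with the ISO: 1000 → 800 → 640 → 500 → 400 → 320.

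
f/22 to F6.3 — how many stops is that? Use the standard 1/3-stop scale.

3 2/3 stops

f/22 → f/20 → f/18 → f/16 → f/14 → f/13 → f/11 → f/10 → f/9 → f/8 → f/7.1 → f/6.3 — count the steps: 11 third-stops = 3 2/3 stops.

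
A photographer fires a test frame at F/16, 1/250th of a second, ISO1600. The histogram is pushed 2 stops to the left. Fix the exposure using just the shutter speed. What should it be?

1/60s

Underexposed by 2 stops → need 2 stops brighter.
Shutter speed: 1/250 → 1/125 → 1/60.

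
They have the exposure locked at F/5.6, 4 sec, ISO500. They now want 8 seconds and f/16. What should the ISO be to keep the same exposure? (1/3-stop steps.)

ISO 2000

Shutter speed: 4 → 5 → 6 → 8 — 1 stop longer (brighter).
Aperture: f/5.6 → f/6.3 → f/7.1 → f/8 → f/9 → f/10 → f/11 → f/13 → f/14 → f/16 — 3 stops smaller aperture (darker).
Net change so far: 2 stops darker. Offset with the ISO: 500 → 640 → 800 → 1000 → 1250 → 1600 → 2000.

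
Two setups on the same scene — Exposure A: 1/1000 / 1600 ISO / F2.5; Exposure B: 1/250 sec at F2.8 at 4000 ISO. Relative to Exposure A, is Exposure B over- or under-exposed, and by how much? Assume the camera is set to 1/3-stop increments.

3 stops brighter

Aperture: f/2.5 → f/2.8 — 1/3 stop smaller aperture (darker).
Shutter speed: 1/1000 → 1/800 → 1/640 → 1/500 → 1/400 → 1/320 → 1/250 — 2 stops longer (brighter).
ISO: 1600 → 2000 → 2500 → 3200 → 4000 — 1 1/3 stops higher (brighter).
Net: −1/3 +2 +1 1/3 = +3 stops.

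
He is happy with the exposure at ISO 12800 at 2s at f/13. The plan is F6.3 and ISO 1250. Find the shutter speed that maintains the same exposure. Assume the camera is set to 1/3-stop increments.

Aperture: f/13 → f/11 → f/10 → f/9 → f/8 → f/7.1 → f/6.3 — 2 stops opened up (brighter).
ISO: 12800 → 10000 → 8000 → 6400 → 5000 → 4000 → 3200 → 2500 → 2000 → 1600 → 1250 — 3 1/3 stops dropped (darker).
Net change so far: 1 1/3 stops darker. Offset with the shutter speed: 2 → 2.5 → 3.2 → 4 → 5.

5 s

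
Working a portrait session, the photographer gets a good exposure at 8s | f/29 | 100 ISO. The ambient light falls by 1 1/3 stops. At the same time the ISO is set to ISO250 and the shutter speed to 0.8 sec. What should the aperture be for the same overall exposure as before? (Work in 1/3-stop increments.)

Scene light: 1 1/3 stops darker.
ISO: 100 → 125 → 160 → 200 → 250 — 1 1/3 stops raised (brighter).
Shutter speed: 8 → 6 → 5 → 4 → 3.2 → 2.5 → 2 → 1.6 → 1.3 → 1 → 0.8 — 3 1/3 stops shorter (darker).
Net so far: 3 1/3 stops darker. Aperture: f/29 → f/25 → f/22 → f/20 → f/18 → f/16 → f/14 → f/13 → f/11 → f/10 → f/9.

f/9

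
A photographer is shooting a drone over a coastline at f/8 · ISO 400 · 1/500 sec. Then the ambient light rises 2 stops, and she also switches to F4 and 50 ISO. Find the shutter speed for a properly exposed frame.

1/1000s

Scene light: 2 stops brighter.
Aperture: f/8 → f/5.6 → f/4 — 2 stops opened up (brighter).
ISO: 400 → 200 → 100 → 50 — 3 stops dropped (darker).
Net so far: 1 stop brighter. Shutter speed: 1/500 → 1/1000.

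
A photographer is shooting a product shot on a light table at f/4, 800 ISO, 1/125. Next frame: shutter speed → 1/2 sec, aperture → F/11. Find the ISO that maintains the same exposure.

ISO 100

Shutter speed: 1/125 → 1/60 → 1/30 → 1/15 → 1/8 → 1/4 → 1/2 — 6 stops longer (brighter).
Aperture: f/4 → f/5.6 → f/8 → f/11 — 3 stops narrower (darker).
Net change so far: 3 stops brighter. Offset with the ISO: 800 → 400 → 200 → 100.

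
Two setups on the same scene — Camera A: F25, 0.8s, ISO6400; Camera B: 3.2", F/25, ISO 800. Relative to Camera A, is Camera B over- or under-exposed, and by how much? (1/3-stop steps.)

Aperture: unchanged.
Shutter speed: 0.8 → 1 → 1.3 → 1.6 → 2 → 2.5 → 3.2 — 2 stops slower (brighter).
ISO: 6400 → 5000 → 4000 → 3200 → 2500 → 2000 → 1600 → 1250 → 1000 → 800 — 3 stops lower (darker).
Net: +2 −3 = −1 stop.

1 stop darker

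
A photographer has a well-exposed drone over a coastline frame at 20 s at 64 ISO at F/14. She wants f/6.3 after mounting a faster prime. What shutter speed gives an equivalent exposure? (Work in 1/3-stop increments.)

Aperture: f/14 → f/13 → f/11 → f/10 → f/9 → f/8 → f/7.1 → f/6.3 — 2 1/3 stops wider (brighter).
Need 2 1/3 stops darker from the shutter speed: 20 → 15 → 13 → 10 → 8 → 6 → 5 → 4.

4 s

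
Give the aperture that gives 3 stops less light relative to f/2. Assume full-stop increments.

f/5.6

Aperture: f/2 → f/2.8 → f/4 → f/5.6 — 3 stops stopped down (darker).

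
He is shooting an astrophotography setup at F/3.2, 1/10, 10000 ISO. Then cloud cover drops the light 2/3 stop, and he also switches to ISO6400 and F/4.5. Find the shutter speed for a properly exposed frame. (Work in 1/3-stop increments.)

Scene light: 2/3 stop darker.
ISO: 10000 → 8000 → 6400 — 2/3 stop dropped (darker).
Aperture: f/3.2 → f/3.5 → f/4 → f/4.5 — 1 stop smaller aperture (darker).
Net so far: 2 1/3 stops darker. Shutter speed: 1/10 → 1/8 → 1/6 → 1/5 → 1/4 → 0.3 → 0.4 → 0.5.

0.5 s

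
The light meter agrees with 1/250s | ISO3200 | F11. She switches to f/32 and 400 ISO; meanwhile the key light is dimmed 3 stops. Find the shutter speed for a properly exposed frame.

Scene light: 3 stops darker.
Aperture: f/11 → f/16 → f/22 → f/32 — 3 stops narrower (darker).
ISO: 3200 → 1600 → 800 → 400 — 3 stops dropped (darker).
Net so far: 9 stops darker. Shutter speed: 1/250 → 1/125 → 1/60 → 1/30 → 1/15 → 1/8 → 1/4 → 1/2 → 1 → 2.

2 s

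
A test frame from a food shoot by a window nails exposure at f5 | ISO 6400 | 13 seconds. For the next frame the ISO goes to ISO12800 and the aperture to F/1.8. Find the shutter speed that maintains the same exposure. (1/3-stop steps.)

ISO: 6400 → 8000 → 10000 → 12800 — 1 stop raised (brighter).
Aperture: f/5 → f/4.5 → f/4 → f/3.5 → f/3.2 → f/2.8 → f/2.5 → f/2.2 → f/2 → f/1.8 — 3 stops larger aperture (brighter).
Net change so far: 4 stops brighter. Offset with the shutter speed: 13 → 10 → 8 → 6 → 5 → 4 → 3.2 → 2.5 → 2 → 1.6 → 1.3 → 1 → 0.8.

0.8 s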